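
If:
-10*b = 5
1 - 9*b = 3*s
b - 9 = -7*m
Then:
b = -1/2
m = 19/14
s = 11/6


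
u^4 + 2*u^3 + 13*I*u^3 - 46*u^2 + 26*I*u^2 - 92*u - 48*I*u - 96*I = (u + 2)*(u + 2*I)*(u + 3*I)*(u + 8*I)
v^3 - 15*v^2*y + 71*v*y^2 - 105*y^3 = (v - 7*y)*(v - 5*y)*(v - 3*y)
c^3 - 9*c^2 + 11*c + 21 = (c - 7)*(c - 3)*(c + 1)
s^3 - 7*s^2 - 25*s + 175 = (s - 7)*(s - 5)*(s + 5)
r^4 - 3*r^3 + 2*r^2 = r^2*(r - 2)*(r - 1)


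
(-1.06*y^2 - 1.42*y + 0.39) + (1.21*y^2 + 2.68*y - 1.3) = 0.15*y^2 + 1.26*y - 0.91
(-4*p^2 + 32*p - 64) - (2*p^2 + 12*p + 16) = -6*p^2 + 20*p - 80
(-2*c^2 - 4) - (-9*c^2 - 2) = 7*c^2 - 2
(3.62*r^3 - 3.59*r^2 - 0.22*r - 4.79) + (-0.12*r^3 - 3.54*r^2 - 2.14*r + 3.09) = 3.5*r^3 - 7.13*r^2 - 2.36*r - 1.7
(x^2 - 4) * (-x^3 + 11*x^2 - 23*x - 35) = -x^5 + 11*x^4 - 19*x^3 - 79*x^2 + 92*x + 140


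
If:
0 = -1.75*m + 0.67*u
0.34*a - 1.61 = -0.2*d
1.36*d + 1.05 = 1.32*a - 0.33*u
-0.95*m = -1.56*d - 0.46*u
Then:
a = 5.69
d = -1.62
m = 10.05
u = 26.25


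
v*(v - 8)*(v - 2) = v^3 - 10*v^2 + 16*v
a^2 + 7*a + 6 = (a + 1)*(a + 6)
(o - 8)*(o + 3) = o^2 - 5*o - 24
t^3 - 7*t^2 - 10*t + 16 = (t - 8)*(t - 1)*(t + 2)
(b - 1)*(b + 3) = b^2 + 2*b - 3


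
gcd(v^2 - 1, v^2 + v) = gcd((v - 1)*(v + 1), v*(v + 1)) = v + 1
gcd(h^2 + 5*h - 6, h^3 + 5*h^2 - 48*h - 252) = h + 6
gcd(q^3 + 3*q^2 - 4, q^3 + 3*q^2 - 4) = q^3 + 3*q^2 - 4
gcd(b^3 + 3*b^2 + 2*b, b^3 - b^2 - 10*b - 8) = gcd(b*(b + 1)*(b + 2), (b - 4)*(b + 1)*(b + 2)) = b^2 + 3*b + 2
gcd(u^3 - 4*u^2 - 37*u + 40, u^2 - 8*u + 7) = u - 1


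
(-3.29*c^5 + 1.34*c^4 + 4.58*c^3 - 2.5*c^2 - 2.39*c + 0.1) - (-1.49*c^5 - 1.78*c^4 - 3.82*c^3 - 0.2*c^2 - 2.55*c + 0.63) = -1.8*c^5 + 3.12*c^4 + 8.4*c^3 - 2.3*c^2 + 0.16*c - 0.53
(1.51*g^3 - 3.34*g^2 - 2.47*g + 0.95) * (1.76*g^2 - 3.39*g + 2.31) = 2.6576*g^5 - 10.9973*g^4 + 10.4635*g^3 + 2.3299*g^2 - 8.9262*g + 2.1945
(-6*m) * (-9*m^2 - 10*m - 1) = 54*m^3 + 60*m^2 + 6*m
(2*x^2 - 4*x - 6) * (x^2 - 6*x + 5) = 2*x^4 - 16*x^3 + 28*x^2 + 16*x - 30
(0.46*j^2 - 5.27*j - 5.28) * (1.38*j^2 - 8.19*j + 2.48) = 0.6348*j^4 - 11.04*j^3 + 37.0157*j^2 + 30.1736*j - 13.0944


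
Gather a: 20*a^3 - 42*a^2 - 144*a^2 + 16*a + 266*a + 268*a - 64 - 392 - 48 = 20*a^3 - 186*a^2 + 550*a - 504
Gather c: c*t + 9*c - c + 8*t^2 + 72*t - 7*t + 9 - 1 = c*(t + 8) + 8*t^2 + 65*t + 8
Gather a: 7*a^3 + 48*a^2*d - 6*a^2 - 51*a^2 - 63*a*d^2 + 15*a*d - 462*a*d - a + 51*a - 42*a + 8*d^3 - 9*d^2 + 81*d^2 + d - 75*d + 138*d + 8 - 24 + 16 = 7*a^3 + a^2*(48*d - 57) + a*(-63*d^2 - 447*d + 8) + 8*d^3 + 72*d^2 + 64*d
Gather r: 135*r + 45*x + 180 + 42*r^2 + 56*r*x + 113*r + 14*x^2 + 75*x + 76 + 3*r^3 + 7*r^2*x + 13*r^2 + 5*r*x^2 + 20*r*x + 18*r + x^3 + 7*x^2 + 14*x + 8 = 3*r^3 + r^2*(7*x + 55) + r*(5*x^2 + 76*x + 266) + x^3 + 21*x^2 + 134*x + 264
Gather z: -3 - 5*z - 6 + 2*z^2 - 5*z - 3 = 2*z^2 - 10*z - 12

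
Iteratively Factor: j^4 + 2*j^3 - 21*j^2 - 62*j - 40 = (j + 4)*(j^3 - 2*j^2 - 13*j - 10) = (j - 5)*(j + 4)*(j^2 + 3*j + 2) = (j - 5)*(j + 2)*(j + 4)*(j + 1)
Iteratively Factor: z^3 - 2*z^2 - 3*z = (z - 3)*(z^2 + z) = (z - 3)*(z + 1)*(z)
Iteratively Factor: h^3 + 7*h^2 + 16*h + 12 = (h + 3)*(h^2 + 4*h + 4) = (h + 2)*(h + 3)*(h + 2)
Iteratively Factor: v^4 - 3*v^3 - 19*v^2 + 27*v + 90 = (v - 5)*(v^3 + 2*v^2 - 9*v - 18) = (v - 5)*(v + 2)*(v^2 - 9) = (v - 5)*(v + 2)*(v + 3)*(v - 3)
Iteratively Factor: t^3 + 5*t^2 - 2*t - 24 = (t + 4)*(t^2 + t - 6) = (t - 2)*(t + 4)*(t + 3)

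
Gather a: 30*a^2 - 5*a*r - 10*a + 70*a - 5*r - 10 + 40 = 30*a^2 + a*(60 - 5*r) - 5*r + 30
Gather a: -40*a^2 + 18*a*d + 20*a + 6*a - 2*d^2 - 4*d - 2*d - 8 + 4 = -40*a^2 + a*(18*d + 26) - 2*d^2 - 6*d - 4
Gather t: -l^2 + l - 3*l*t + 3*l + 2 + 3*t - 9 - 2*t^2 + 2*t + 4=-l^2 + 4*l - 2*t^2 + t*(5 - 3*l) - 3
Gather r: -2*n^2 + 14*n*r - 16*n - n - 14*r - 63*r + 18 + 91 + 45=-2*n^2 - 17*n + r*(14*n - 77) + 154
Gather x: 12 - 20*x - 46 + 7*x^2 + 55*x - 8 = 7*x^2 + 35*x - 42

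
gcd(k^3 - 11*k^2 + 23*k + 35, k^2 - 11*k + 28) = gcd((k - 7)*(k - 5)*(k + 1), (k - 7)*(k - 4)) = k - 7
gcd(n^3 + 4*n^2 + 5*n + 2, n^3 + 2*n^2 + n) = n^2 + 2*n + 1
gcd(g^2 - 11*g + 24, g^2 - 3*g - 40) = g - 8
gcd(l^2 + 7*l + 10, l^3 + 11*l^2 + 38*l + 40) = l^2 + 7*l + 10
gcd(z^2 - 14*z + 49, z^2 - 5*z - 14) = z - 7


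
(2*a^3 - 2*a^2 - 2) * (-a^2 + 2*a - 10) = -2*a^5 + 6*a^4 - 24*a^3 + 22*a^2 - 4*a + 20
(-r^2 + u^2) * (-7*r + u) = 7*r^3 - r^2*u - 7*r*u^2 + u^3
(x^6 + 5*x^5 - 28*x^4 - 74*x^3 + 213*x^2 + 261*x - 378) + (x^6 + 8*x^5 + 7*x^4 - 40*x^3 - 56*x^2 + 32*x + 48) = 2*x^6 + 13*x^5 - 21*x^4 - 114*x^3 + 157*x^2 + 293*x - 330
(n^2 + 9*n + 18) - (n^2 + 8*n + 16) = n + 2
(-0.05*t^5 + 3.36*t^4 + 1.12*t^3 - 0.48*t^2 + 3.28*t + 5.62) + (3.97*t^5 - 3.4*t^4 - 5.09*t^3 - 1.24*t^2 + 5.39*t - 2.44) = 3.92*t^5 - 0.04*t^4 - 3.97*t^3 - 1.72*t^2 + 8.67*t + 3.18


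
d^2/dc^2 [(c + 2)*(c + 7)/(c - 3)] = 100/(c^3 - 9*c^2 + 27*c - 27)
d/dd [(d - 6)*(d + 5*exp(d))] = d + (d - 6)*(5*exp(d) + 1) + 5*exp(d)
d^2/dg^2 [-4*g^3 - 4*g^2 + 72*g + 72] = -24*g - 8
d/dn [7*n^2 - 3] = 14*n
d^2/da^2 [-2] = 0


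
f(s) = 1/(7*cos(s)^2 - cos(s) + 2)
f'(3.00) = -0.02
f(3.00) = 0.10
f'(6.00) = -0.06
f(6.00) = 0.13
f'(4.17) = 0.37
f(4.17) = 0.23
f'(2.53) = -0.13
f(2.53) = 0.13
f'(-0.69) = -0.21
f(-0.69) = 0.19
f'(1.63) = -0.42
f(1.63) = 0.48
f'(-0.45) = -0.11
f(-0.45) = 0.15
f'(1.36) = 0.43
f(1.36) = 0.48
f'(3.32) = 0.03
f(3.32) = 0.10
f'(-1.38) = -0.38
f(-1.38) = 0.48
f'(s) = (14*sin(s)*cos(s) - sin(s))/(7*cos(s)^2 - cos(s) + 2)^2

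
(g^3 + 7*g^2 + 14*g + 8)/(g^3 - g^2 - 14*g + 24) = (g^2 + 3*g + 2)/(g^2 - 5*g + 6)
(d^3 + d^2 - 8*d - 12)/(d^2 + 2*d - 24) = (d^3 + d^2 - 8*d - 12)/(d^2 + 2*d - 24)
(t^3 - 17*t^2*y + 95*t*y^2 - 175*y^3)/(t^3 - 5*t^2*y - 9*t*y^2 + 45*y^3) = (-t^2 + 12*t*y - 35*y^2)/(-t^2 + 9*y^2)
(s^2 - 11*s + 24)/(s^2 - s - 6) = (s - 8)/(s + 2)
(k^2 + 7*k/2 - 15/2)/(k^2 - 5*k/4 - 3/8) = 4*(k + 5)/(4*k + 1)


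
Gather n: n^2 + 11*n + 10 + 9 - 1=n^2 + 11*n + 18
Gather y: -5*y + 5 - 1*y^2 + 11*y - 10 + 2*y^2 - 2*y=y^2 + 4*y - 5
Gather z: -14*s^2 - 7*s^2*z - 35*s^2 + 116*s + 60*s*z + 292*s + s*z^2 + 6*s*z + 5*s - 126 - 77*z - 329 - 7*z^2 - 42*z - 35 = -49*s^2 + 413*s + z^2*(s - 7) + z*(-7*s^2 + 66*s - 119) - 490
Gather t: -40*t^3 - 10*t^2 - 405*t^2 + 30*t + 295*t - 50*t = -40*t^3 - 415*t^2 + 275*t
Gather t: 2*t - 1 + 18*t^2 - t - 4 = 18*t^2 + t - 5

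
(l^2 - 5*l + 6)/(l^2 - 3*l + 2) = (l - 3)/(l - 1)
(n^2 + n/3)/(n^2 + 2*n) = (n + 1/3)/(n + 2)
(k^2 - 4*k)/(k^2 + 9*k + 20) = k*(k - 4)/(k^2 + 9*k + 20)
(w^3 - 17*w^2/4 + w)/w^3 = 1 - 17/(4*w) + w^(-2)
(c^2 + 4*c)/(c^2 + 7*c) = (c + 4)/(c + 7)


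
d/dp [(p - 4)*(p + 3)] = 2*p - 1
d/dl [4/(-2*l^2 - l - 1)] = 4*(4*l + 1)/(2*l^2 + l + 1)^2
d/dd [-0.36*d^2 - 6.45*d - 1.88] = -0.72*d - 6.45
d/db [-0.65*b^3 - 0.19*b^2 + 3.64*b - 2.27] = -1.95*b^2 - 0.38*b + 3.64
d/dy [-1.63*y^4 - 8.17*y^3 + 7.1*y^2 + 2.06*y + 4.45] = -6.52*y^3 - 24.51*y^2 + 14.2*y + 2.06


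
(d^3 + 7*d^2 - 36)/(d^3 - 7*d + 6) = (d + 6)/(d - 1)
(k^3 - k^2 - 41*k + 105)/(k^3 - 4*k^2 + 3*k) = (k^2 + 2*k - 35)/(k*(k - 1))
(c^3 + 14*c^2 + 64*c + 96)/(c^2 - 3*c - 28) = (c^2 + 10*c + 24)/(c - 7)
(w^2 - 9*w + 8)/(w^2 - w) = (w - 8)/w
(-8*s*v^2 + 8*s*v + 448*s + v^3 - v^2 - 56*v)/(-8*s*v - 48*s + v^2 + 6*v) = (v^2 - v - 56)/(v + 6)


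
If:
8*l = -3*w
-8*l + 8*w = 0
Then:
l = 0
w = 0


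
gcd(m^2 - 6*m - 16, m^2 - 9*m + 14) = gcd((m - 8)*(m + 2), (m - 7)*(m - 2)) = 1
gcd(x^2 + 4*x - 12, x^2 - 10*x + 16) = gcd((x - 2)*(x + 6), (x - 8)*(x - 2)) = x - 2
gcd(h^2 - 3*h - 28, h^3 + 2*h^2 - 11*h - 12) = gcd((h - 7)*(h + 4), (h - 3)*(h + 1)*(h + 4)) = h + 4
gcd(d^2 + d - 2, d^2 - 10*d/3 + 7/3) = d - 1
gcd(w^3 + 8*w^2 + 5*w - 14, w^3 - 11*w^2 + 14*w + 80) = w + 2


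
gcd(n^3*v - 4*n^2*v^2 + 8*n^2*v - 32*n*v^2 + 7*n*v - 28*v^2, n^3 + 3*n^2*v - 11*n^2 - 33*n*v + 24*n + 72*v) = 1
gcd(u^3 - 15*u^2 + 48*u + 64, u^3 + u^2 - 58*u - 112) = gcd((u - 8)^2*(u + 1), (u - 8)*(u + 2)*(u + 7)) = u - 8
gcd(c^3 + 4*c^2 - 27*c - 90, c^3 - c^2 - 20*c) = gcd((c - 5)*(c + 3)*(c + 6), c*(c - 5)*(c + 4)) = c - 5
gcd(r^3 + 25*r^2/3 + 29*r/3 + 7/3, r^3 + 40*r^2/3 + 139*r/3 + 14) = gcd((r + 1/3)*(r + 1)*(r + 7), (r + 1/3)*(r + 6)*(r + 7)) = r^2 + 22*r/3 + 7/3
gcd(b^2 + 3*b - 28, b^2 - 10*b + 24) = b - 4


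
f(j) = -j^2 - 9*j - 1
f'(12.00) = -33.00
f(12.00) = -253.00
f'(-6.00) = 3.00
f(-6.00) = 17.00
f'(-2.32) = -4.36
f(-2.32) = 14.50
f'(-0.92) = -7.16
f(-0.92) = 6.43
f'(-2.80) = -3.40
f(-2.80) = 16.36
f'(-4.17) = -0.66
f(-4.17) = 19.14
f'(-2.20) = -4.60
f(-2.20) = 13.96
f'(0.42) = -9.84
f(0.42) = -4.96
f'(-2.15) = -4.70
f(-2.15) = 13.73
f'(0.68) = -10.36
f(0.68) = -7.58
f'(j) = -2*j - 9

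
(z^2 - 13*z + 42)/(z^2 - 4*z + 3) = (z^2 - 13*z + 42)/(z^2 - 4*z + 3)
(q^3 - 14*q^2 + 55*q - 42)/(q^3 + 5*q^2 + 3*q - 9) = (q^2 - 13*q + 42)/(q^2 + 6*q + 9)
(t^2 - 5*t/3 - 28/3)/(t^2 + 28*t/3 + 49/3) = (t - 4)/(t + 7)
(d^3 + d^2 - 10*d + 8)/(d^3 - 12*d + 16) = (d - 1)/(d - 2)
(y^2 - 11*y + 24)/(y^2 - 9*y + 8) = (y - 3)/(y - 1)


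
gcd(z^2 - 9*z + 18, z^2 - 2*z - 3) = z - 3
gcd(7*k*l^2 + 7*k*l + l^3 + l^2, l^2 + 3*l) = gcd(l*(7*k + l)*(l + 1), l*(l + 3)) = l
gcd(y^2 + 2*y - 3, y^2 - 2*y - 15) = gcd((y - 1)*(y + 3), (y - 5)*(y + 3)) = y + 3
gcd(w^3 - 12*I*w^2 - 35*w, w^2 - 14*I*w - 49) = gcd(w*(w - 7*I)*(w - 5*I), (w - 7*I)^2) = w - 7*I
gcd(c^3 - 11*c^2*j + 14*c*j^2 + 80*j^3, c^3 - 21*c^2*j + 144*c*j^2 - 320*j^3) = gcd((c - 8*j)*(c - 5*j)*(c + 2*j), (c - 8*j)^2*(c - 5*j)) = c^2 - 13*c*j + 40*j^2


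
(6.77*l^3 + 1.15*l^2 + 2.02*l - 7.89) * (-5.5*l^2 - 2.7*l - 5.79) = -37.235*l^5 - 24.604*l^4 - 53.4133*l^3 + 31.2825*l^2 + 9.6072*l + 45.6831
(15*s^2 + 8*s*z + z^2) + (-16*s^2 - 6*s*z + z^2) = -s^2 + 2*s*z + 2*z^2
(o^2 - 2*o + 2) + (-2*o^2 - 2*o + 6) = -o^2 - 4*o + 8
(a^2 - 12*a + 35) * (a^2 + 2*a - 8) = a^4 - 10*a^3 + 3*a^2 + 166*a - 280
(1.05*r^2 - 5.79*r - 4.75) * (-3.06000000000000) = -3.213*r^2 + 17.7174*r + 14.535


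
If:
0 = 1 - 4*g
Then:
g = 1/4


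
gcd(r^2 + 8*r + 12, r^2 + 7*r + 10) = r + 2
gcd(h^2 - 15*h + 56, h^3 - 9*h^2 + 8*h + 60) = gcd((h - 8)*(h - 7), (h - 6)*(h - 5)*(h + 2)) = 1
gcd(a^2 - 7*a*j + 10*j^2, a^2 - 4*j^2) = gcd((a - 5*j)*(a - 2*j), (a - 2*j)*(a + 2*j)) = a - 2*j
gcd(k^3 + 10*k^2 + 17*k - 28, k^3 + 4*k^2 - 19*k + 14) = k^2 + 6*k - 7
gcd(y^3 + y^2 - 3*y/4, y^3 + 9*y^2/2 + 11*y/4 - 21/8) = y^2 + y - 3/4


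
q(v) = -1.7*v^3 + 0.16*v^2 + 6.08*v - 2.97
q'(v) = -5.1*v^2 + 0.32*v + 6.08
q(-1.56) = -5.61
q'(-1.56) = -6.83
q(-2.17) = 1.96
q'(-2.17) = -18.63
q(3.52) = -53.73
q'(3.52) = -55.98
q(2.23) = -7.47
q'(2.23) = -18.57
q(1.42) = 1.12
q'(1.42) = -3.75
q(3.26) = -40.35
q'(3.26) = -47.08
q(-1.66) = -4.85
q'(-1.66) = -8.50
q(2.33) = -9.44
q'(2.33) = -20.86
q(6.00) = -327.93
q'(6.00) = -175.60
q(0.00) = -2.97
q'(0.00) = 6.08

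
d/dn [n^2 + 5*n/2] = 2*n + 5/2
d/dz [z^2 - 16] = 2*z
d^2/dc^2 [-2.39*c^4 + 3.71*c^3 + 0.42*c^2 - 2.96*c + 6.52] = -28.68*c^2 + 22.26*c + 0.84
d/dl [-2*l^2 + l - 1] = 1 - 4*l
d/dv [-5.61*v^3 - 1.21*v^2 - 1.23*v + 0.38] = -16.83*v^2 - 2.42*v - 1.23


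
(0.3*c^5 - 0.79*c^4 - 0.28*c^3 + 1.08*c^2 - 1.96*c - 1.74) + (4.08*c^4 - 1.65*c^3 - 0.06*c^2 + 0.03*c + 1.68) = 0.3*c^5 + 3.29*c^4 - 1.93*c^3 + 1.02*c^2 - 1.93*c - 0.0600000000000001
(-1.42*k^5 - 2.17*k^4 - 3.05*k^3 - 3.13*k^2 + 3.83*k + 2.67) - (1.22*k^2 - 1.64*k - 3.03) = -1.42*k^5 - 2.17*k^4 - 3.05*k^3 - 4.35*k^2 + 5.47*k + 5.7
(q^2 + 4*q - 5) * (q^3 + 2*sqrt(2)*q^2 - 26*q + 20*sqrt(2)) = q^5 + 2*sqrt(2)*q^4 + 4*q^4 - 31*q^3 + 8*sqrt(2)*q^3 - 104*q^2 + 10*sqrt(2)*q^2 + 80*sqrt(2)*q + 130*q - 100*sqrt(2)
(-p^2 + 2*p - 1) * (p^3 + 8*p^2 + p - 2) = -p^5 - 6*p^4 + 14*p^3 - 4*p^2 - 5*p + 2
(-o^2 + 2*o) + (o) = -o^2 + 3*o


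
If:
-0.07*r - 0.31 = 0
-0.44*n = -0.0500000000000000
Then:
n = 0.11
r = -4.43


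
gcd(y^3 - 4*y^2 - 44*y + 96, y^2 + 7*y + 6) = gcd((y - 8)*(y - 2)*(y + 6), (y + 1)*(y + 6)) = y + 6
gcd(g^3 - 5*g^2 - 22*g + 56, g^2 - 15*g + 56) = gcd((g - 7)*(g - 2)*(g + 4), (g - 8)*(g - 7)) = g - 7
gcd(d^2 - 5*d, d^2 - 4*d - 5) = d - 5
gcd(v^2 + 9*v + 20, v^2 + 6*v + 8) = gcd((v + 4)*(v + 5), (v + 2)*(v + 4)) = v + 4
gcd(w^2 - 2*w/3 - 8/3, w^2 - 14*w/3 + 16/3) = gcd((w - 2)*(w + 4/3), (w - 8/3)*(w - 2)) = w - 2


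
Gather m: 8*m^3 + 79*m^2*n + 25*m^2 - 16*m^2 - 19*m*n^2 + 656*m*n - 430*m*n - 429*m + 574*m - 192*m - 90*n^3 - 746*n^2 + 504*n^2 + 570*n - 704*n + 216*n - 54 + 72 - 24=8*m^3 + m^2*(79*n + 9) + m*(-19*n^2 + 226*n - 47) - 90*n^3 - 242*n^2 + 82*n - 6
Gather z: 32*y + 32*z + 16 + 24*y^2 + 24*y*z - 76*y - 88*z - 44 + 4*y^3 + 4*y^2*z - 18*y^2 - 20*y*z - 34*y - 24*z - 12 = 4*y^3 + 6*y^2 - 78*y + z*(4*y^2 + 4*y - 80) - 40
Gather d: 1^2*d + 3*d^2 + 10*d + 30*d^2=33*d^2 + 11*d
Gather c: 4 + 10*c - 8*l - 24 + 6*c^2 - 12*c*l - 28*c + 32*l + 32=6*c^2 + c*(-12*l - 18) + 24*l + 12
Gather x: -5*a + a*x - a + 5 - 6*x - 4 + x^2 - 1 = -6*a + x^2 + x*(a - 6)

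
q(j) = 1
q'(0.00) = 0.00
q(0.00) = 1.00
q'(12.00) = 0.00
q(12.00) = 1.00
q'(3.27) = 0.00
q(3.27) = 1.00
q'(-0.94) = 0.00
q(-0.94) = 1.00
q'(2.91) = 0.00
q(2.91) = 1.00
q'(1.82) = 0.00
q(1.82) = 1.00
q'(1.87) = 0.00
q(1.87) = 1.00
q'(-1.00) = 0.00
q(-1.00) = 1.00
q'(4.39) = 0.00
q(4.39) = 1.00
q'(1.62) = 0.00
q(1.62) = 1.00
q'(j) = 0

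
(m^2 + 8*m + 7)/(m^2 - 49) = (m + 1)/(m - 7)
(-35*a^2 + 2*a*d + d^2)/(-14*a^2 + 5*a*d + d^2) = (5*a - d)/(2*a - d)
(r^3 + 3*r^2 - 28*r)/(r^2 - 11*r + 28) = r*(r + 7)/(r - 7)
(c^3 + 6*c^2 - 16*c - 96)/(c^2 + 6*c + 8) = (c^2 + 2*c - 24)/(c + 2)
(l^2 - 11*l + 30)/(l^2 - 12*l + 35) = (l - 6)/(l - 7)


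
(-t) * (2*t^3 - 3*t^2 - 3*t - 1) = -2*t^4 + 3*t^3 + 3*t^2 + t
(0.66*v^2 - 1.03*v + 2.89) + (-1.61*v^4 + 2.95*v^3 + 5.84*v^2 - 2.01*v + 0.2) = -1.61*v^4 + 2.95*v^3 + 6.5*v^2 - 3.04*v + 3.09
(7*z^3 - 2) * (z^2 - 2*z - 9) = 7*z^5 - 14*z^4 - 63*z^3 - 2*z^2 + 4*z + 18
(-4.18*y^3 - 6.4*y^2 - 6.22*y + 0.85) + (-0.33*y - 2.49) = -4.18*y^3 - 6.4*y^2 - 6.55*y - 1.64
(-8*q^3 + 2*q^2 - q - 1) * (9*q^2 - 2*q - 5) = -72*q^5 + 34*q^4 + 27*q^3 - 17*q^2 + 7*q + 5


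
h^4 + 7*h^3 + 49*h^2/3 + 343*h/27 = h*(h + 7/3)^3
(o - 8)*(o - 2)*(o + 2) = o^3 - 8*o^2 - 4*o + 32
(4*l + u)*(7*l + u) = 28*l^2 + 11*l*u + u^2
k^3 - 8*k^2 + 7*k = k*(k - 7)*(k - 1)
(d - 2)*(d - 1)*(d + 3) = d^3 - 7*d + 6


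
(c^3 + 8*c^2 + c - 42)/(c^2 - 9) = (c^2 + 5*c - 14)/(c - 3)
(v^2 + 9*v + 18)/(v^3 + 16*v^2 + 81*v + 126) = 1/(v + 7)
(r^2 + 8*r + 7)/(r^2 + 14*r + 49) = (r + 1)/(r + 7)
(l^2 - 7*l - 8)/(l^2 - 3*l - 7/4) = 4*(-l^2 + 7*l + 8)/(-4*l^2 + 12*l + 7)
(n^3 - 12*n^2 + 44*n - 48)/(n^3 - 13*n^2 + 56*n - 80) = (n^2 - 8*n + 12)/(n^2 - 9*n + 20)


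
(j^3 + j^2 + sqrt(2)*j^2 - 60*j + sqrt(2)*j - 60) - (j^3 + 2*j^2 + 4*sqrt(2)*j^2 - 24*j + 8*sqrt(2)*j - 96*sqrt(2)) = -3*sqrt(2)*j^2 - j^2 - 36*j - 7*sqrt(2)*j - 60 + 96*sqrt(2)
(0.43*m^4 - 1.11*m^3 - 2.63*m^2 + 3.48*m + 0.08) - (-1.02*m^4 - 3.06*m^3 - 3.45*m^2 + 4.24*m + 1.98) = 1.45*m^4 + 1.95*m^3 + 0.82*m^2 - 0.76*m - 1.9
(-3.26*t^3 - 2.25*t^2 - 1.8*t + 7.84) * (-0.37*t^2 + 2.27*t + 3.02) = 1.2062*t^5 - 6.5677*t^4 - 14.2867*t^3 - 13.7818*t^2 + 12.3608*t + 23.6768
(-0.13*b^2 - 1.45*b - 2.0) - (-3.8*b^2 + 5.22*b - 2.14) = 3.67*b^2 - 6.67*b + 0.14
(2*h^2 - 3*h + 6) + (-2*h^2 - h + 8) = 14 - 4*h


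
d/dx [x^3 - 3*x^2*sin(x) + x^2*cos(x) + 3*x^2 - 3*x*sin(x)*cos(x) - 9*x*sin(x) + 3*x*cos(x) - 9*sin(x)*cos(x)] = -x^2*sin(x) - 3*x^2*cos(x) + 3*x^2 - 9*x*sin(x) - 7*x*cos(x) - 3*x*cos(2*x) + 6*x - 9*sin(x) - 3*sin(2*x)/2 + 3*cos(x) - 9*cos(2*x)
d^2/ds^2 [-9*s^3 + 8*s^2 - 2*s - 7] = 16 - 54*s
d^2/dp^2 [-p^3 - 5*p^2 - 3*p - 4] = -6*p - 10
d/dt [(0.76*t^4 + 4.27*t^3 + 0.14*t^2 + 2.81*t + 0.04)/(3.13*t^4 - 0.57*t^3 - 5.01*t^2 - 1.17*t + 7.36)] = (-13.7983*t^6 - 8.4916*t^5 - 50.3664*t^4 + 15.0852*t^3 + 108.2643*t^2 + 2.4616*t + 20.7284)/(9.7969*t^8 - 3.5682*t^7 - 31.0377*t^6 - 1.6128*t^5 + 72.5075*t^4 + 3.333*t^3 - 72.3783*t^2 - 17.2224*t + 54.1696)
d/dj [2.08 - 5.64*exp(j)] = -5.64*exp(j)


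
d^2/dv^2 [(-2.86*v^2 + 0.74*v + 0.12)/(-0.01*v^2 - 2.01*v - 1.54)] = (-4.33680868994202e-19*v^4 - 0.11512*v^3 - 0.264336*v^2 + 0.0539040000000028*v + 17.180816)/(1.0e-6*v^6 + 0.000603*v^5 + 0.121665*v^4 + 8.306325*v^3 + 18.73641*v^2 + 14.300748*v + 3.652264)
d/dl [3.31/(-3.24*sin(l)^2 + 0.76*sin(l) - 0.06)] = (21.4488*sin(l) - 2.5156)*cos(l)/(3.24*sin(l)^2 - 0.76*sin(l) + 0.06)^2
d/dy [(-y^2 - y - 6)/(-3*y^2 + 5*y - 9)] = (-8*y^2 - 18*y + 39)/(9*y^4 - 30*y^3 + 79*y^2 - 90*y + 81)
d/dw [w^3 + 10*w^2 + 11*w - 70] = 3*w^2 + 20*w + 11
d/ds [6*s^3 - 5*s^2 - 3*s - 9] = 18*s^2 - 10*s - 3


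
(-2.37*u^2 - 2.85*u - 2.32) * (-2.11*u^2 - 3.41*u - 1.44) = 5.0007*u^4 + 14.0952*u^3 + 18.0265*u^2 + 12.0152*u + 3.3408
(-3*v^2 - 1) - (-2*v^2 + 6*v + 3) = -v^2 - 6*v - 4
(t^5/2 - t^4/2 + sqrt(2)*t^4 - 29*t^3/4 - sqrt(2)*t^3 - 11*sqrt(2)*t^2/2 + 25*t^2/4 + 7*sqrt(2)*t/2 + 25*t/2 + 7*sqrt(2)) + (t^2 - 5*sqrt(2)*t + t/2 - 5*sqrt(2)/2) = t^5/2 - t^4/2 + sqrt(2)*t^4 - 29*t^3/4 - sqrt(2)*t^3 - 11*sqrt(2)*t^2/2 + 29*t^2/4 - 3*sqrt(2)*t/2 + 13*t + 9*sqrt(2)/2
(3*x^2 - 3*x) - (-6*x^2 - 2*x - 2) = 9*x^2 - x + 2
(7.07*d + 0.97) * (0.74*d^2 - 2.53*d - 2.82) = 5.2318*d^3 - 17.1693*d^2 - 22.3915*d - 2.7354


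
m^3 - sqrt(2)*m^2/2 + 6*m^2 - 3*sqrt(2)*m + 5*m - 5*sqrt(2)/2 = (m + 1)*(m + 5)*(m - sqrt(2)/2)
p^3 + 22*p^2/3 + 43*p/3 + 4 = (p + 1/3)*(p + 3)*(p + 4)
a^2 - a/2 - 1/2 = (a - 1)*(a + 1/2)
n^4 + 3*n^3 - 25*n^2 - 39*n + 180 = (n - 3)^2*(n + 4)*(n + 5)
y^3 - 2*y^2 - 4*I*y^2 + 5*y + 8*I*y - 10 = (y - 2)*(y - 5*I)*(y + I)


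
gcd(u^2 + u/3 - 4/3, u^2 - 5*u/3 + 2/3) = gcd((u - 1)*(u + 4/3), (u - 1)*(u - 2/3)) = u - 1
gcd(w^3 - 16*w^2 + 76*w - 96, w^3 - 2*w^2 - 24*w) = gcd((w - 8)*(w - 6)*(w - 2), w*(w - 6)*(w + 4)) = w - 6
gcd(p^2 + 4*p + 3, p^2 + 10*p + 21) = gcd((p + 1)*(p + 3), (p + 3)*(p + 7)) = p + 3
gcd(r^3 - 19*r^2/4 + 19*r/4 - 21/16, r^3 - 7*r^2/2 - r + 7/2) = r - 7/2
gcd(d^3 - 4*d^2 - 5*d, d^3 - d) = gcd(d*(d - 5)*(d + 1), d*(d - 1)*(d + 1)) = d^2 + d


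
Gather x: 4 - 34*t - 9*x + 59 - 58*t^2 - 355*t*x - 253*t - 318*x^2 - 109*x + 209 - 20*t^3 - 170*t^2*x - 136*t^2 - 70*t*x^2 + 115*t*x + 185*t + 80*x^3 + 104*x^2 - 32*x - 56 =-20*t^3 - 194*t^2 - 102*t + 80*x^3 + x^2*(-70*t - 214) + x*(-170*t^2 - 240*t - 150) + 216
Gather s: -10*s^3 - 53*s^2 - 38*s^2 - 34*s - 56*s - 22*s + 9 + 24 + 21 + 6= -10*s^3 - 91*s^2 - 112*s + 60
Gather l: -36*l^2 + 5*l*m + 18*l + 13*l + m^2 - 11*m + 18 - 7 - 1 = -36*l^2 + l*(5*m + 31) + m^2 - 11*m + 10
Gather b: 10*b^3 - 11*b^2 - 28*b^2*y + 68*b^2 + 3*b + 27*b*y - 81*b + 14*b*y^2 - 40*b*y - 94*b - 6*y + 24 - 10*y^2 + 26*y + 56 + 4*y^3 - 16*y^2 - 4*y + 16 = 10*b^3 + b^2*(57 - 28*y) + b*(14*y^2 - 13*y - 172) + 4*y^3 - 26*y^2 + 16*y + 96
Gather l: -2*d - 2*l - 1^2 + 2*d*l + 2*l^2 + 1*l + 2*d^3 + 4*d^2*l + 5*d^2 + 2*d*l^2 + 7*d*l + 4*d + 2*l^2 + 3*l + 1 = 2*d^3 + 5*d^2 + 2*d + l^2*(2*d + 4) + l*(4*d^2 + 9*d + 2)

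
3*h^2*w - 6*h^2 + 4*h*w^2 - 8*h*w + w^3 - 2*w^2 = (h + w)*(3*h + w)*(w - 2)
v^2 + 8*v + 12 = (v + 2)*(v + 6)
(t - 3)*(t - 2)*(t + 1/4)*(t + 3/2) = t^4 - 13*t^3/4 - 19*t^2/8 + 69*t/8 + 9/4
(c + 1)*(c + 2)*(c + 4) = c^3 + 7*c^2 + 14*c + 8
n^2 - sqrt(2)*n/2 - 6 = (n - 2*sqrt(2))*(n + 3*sqrt(2)/2)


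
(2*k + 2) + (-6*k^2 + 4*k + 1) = -6*k^2 + 6*k + 3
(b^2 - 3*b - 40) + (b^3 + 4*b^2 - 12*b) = b^3 + 5*b^2 - 15*b - 40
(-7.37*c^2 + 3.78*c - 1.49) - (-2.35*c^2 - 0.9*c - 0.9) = -5.02*c^2 + 4.68*c - 0.59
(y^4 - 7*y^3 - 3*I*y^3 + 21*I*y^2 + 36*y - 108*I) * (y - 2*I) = y^5 - 7*y^4 - 5*I*y^4 - 6*y^3 + 35*I*y^3 + 78*y^2 - 180*I*y - 216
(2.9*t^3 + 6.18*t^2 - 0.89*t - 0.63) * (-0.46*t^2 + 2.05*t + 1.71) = -1.334*t^5 + 3.1022*t^4 + 18.0374*t^3 + 9.0331*t^2 - 2.8134*t - 1.0773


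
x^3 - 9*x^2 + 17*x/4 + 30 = (x - 8)*(x - 5/2)*(x + 3/2)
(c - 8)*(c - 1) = c^2 - 9*c + 8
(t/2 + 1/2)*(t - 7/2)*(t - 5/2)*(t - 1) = t^4/2 - 3*t^3 + 31*t^2/8 + 3*t - 35/8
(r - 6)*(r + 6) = r^2 - 36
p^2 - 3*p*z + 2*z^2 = (p - 2*z)*(p - z)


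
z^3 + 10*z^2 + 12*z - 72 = (z - 2)*(z + 6)^2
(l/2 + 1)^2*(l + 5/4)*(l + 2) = l^4/4 + 29*l^3/16 + 39*l^2/8 + 23*l/4 + 5/2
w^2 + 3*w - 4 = (w - 1)*(w + 4)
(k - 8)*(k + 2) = k^2 - 6*k - 16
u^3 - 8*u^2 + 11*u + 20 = (u - 5)*(u - 4)*(u + 1)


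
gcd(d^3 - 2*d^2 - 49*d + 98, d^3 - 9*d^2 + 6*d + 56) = d - 7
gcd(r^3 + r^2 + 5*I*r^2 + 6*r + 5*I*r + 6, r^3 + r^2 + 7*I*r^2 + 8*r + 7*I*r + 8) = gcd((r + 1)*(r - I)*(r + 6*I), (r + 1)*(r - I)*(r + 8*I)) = r^2 + r*(1 - I) - I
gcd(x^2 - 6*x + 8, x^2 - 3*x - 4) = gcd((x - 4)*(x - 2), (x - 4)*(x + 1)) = x - 4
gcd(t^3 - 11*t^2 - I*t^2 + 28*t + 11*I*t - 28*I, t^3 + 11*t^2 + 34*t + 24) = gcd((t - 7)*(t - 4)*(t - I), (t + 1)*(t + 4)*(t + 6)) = 1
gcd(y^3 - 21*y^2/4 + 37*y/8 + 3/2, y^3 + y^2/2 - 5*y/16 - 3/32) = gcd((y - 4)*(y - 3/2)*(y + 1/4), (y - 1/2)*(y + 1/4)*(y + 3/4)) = y + 1/4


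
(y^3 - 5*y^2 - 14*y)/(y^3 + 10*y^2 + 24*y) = (y^2 - 5*y - 14)/(y^2 + 10*y + 24)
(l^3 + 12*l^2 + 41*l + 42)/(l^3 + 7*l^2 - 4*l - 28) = (l + 3)/(l - 2)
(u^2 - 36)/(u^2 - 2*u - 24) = (u + 6)/(u + 4)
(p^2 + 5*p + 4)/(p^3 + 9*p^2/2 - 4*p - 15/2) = 2*(p + 4)/(2*p^2 + 7*p - 15)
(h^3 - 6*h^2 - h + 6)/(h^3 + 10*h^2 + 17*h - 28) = (h^2 - 5*h - 6)/(h^2 + 11*h + 28)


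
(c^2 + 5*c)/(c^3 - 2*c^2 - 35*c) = 1/(c - 7)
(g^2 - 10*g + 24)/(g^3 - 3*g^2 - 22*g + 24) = (g - 4)/(g^2 + 3*g - 4)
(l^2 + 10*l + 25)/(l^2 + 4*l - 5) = (l + 5)/(l - 1)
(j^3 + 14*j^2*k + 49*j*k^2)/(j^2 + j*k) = (j^2 + 14*j*k + 49*k^2)/(j + k)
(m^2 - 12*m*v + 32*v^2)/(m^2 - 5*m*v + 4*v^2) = (-m + 8*v)/(-m + v)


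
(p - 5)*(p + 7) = p^2 + 2*p - 35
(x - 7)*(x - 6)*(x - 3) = x^3 - 16*x^2 + 81*x - 126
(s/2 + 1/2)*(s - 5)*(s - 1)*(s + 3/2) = s^4/2 - 7*s^3/4 - 17*s^2/4 + 7*s/4 + 15/4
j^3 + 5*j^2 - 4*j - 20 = (j - 2)*(j + 2)*(j + 5)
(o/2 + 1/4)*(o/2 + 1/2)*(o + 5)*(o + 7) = o^4/4 + 27*o^3/8 + 107*o^2/8 + 117*o/8 + 35/8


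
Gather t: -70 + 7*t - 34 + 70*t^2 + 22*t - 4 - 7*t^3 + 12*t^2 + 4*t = -7*t^3 + 82*t^2 + 33*t - 108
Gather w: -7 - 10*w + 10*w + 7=0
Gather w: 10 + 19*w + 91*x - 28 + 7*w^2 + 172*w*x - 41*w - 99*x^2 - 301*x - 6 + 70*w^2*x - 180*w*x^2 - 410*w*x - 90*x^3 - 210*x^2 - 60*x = w^2*(70*x + 7) + w*(-180*x^2 - 238*x - 22) - 90*x^3 - 309*x^2 - 270*x - 24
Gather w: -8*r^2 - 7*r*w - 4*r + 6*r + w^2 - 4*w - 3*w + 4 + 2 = -8*r^2 + 2*r + w^2 + w*(-7*r - 7) + 6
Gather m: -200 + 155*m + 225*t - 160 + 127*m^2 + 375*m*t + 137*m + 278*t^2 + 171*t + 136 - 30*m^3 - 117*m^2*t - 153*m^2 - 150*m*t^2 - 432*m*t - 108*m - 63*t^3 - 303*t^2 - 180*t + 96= -30*m^3 + m^2*(-117*t - 26) + m*(-150*t^2 - 57*t + 184) - 63*t^3 - 25*t^2 + 216*t - 128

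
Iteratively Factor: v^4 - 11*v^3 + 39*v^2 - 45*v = (v)*(v^3 - 11*v^2 + 39*v - 45) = v*(v - 5)*(v^2 - 6*v + 9) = v*(v - 5)*(v - 3)*(v - 3)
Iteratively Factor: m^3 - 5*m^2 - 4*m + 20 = (m - 2)*(m^2 - 3*m - 10) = (m - 2)*(m + 2)*(m - 5)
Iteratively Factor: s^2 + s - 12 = (s + 4)*(s - 3)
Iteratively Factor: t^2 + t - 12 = (t + 4)*(t - 3)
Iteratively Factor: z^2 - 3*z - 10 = (z - 5)*(z + 2)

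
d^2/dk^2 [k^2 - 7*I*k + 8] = 2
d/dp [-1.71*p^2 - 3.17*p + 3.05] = -3.42*p - 3.17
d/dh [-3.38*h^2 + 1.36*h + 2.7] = 1.36 - 6.76*h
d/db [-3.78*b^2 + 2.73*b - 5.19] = 2.73 - 7.56*b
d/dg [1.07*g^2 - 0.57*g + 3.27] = 2.14*g - 0.57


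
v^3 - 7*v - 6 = (v - 3)*(v + 1)*(v + 2)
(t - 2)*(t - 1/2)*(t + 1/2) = t^3 - 2*t^2 - t/4 + 1/2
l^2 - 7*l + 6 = (l - 6)*(l - 1)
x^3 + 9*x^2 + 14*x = x*(x + 2)*(x + 7)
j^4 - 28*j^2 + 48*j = j*(j - 4)*(j - 2)*(j + 6)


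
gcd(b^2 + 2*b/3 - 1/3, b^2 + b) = b + 1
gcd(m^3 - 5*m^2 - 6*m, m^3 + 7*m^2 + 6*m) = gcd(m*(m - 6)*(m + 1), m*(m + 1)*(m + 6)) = m^2 + m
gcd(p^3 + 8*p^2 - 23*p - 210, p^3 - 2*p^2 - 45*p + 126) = p + 7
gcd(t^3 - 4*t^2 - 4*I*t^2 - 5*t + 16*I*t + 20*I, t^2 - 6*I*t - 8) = t - 4*I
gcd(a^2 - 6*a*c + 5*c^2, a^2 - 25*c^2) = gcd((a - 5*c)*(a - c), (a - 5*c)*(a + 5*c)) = a - 5*c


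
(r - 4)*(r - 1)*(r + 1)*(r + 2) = r^4 - 2*r^3 - 9*r^2 + 2*r + 8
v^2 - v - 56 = (v - 8)*(v + 7)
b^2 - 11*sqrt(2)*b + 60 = (b - 6*sqrt(2))*(b - 5*sqrt(2))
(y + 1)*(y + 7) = y^2 + 8*y + 7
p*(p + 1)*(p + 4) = p^3 + 5*p^2 + 4*p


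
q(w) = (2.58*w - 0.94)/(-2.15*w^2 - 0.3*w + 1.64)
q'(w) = (2.58*w - 0.94)*(4.3*w + 0.3)/(-2.15*w^2 - 0.3*w + 1.64)^2 + 2.58/(-2.15*w^2 - 0.3*w + 1.64)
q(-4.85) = 0.28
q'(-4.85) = 0.07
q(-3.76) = 0.39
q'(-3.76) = 0.13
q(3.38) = -0.33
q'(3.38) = 0.09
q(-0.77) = -4.91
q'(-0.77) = 29.11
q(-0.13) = -0.78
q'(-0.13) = 1.69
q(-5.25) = 0.26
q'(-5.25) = 0.06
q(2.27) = -0.49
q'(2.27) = 0.23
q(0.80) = 46.83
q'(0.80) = 7405.69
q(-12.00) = 0.10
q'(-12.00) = 0.01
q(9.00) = -0.13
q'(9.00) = 0.01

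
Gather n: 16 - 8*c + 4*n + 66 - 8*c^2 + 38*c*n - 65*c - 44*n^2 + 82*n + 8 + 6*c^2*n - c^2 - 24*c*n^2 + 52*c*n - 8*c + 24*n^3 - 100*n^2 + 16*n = -9*c^2 - 81*c + 24*n^3 + n^2*(-24*c - 144) + n*(6*c^2 + 90*c + 102) + 90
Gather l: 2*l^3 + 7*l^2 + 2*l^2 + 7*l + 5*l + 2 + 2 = 2*l^3 + 9*l^2 + 12*l + 4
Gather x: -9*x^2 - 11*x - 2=-9*x^2 - 11*x - 2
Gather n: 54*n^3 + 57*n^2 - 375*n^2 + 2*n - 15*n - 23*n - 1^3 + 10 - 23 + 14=54*n^3 - 318*n^2 - 36*n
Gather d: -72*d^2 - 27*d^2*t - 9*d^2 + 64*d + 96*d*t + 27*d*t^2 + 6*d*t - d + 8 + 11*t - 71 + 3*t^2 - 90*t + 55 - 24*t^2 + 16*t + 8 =d^2*(-27*t - 81) + d*(27*t^2 + 102*t + 63) - 21*t^2 - 63*t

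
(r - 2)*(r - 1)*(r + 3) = r^3 - 7*r + 6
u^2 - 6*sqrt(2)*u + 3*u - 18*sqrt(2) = (u + 3)*(u - 6*sqrt(2))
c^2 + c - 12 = (c - 3)*(c + 4)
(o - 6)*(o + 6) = o^2 - 36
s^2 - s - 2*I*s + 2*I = (s - 1)*(s - 2*I)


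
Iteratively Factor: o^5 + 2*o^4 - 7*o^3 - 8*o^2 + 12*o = (o + 3)*(o^4 - o^3 - 4*o^2 + 4*o) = (o - 2)*(o + 3)*(o^3 + o^2 - 2*o) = o*(o - 2)*(o + 3)*(o^2 + o - 2) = o*(o - 2)*(o - 1)*(o + 3)*(o + 2)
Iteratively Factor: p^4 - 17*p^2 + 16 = (p + 1)*(p^3 - p^2 - 16*p + 16) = (p + 1)*(p + 4)*(p^2 - 5*p + 4) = (p - 4)*(p + 1)*(p + 4)*(p - 1)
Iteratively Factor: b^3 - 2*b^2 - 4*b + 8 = (b + 2)*(b^2 - 4*b + 4) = (b - 2)*(b + 2)*(b - 2)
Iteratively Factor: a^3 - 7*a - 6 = (a + 2)*(a^2 - 2*a - 3) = (a + 1)*(a + 2)*(a - 3)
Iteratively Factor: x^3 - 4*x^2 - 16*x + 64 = (x - 4)*(x^2 - 16) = (x - 4)^2*(x + 4)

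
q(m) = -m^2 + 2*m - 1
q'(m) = 2 - 2*m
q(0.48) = -0.27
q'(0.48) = 1.04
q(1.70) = -0.49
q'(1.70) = -1.40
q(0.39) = -0.37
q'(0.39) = 1.22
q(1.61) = -0.37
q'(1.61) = -1.22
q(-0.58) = -2.50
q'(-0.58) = 3.16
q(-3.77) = -22.75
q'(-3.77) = 9.54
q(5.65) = -21.62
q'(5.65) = -9.30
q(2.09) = -1.19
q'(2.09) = -2.18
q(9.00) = -64.00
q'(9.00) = -16.00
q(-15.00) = -256.00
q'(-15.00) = 32.00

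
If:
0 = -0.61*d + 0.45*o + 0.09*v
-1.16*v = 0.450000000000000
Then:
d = 0.737704918032787*o - 0.0572357263990955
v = -0.39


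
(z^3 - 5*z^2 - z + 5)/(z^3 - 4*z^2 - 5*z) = (z - 1)/z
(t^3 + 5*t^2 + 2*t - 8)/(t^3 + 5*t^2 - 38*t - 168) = (t^2 + t - 2)/(t^2 + t - 42)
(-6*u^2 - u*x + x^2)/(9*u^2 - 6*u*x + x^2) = (2*u + x)/(-3*u + x)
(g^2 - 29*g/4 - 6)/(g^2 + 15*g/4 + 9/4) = (g - 8)/(g + 3)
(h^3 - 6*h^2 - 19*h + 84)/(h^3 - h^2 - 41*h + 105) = (h^2 - 3*h - 28)/(h^2 + 2*h - 35)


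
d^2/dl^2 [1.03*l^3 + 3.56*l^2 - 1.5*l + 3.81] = 6.18*l + 7.12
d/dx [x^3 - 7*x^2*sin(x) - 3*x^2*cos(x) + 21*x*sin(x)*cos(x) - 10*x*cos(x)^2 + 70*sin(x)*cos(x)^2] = 3*x^2*sin(x) - 7*x^2*cos(x) + 3*x^2 - 14*x*sin(x) + 10*x*sin(2*x) - 6*x*cos(x) + 21*x*cos(2*x) + 21*sin(2*x)/2 + 35*cos(x)/2 - 5*cos(2*x) + 105*cos(3*x)/2 - 5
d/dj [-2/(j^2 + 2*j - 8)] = 4*(j + 1)/(j^2 + 2*j - 8)^2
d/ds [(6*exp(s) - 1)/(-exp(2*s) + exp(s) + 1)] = (6*exp(2*s) - 2*exp(s) + 7)*exp(s)/(exp(4*s) - 2*exp(3*s) - exp(2*s) + 2*exp(s) + 1)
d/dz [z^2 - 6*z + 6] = 2*z - 6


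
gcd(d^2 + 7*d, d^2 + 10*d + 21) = d + 7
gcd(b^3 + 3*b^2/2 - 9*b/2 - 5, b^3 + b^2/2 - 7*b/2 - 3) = b^2 - b - 2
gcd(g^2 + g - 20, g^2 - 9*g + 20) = g - 4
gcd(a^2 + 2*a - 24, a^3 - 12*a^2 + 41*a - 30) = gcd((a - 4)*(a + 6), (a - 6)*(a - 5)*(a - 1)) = 1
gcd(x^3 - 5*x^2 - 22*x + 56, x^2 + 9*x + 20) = x + 4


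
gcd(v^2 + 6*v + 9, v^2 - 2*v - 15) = v + 3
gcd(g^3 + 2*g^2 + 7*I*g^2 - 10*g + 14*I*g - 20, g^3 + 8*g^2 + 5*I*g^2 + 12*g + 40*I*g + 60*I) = g^2 + g*(2 + 5*I) + 10*I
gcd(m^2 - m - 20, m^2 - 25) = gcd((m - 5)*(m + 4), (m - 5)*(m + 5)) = m - 5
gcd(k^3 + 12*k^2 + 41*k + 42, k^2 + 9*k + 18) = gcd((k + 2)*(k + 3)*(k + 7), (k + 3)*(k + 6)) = k + 3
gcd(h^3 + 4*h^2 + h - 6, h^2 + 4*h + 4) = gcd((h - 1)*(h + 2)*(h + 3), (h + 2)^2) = h + 2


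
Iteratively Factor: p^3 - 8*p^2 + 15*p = (p)*(p^2 - 8*p + 15) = p*(p - 5)*(p - 3)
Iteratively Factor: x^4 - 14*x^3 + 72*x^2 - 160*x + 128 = (x - 4)*(x^3 - 10*x^2 + 32*x - 32) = (x - 4)^2*(x^2 - 6*x + 8) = (x - 4)^2*(x - 2)*(x - 4)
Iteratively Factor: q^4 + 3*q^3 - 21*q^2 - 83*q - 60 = (q - 5)*(q^3 + 8*q^2 + 19*q + 12) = (q - 5)*(q + 3)*(q^2 + 5*q + 4) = (q - 5)*(q + 3)*(q + 4)*(q + 1)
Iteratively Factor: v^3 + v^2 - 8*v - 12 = (v + 2)*(v^2 - v - 6) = (v + 2)^2*(v - 3)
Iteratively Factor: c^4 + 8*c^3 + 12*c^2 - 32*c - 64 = (c + 4)*(c^3 + 4*c^2 - 4*c - 16) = (c - 2)*(c + 4)*(c^2 + 6*c + 8) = (c - 2)*(c + 2)*(c + 4)*(c + 4)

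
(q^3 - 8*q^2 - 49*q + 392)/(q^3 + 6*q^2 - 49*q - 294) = (q - 8)/(q + 6)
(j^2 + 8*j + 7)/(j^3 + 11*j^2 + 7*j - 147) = (j + 1)/(j^2 + 4*j - 21)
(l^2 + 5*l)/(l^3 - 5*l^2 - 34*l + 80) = l/(l^2 - 10*l + 16)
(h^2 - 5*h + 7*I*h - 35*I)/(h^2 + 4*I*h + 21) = (h - 5)/(h - 3*I)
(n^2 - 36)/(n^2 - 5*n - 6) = (n + 6)/(n + 1)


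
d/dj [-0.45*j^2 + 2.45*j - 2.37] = 2.45 - 0.9*j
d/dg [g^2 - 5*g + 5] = 2*g - 5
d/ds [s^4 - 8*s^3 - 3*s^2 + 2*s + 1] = 4*s^3 - 24*s^2 - 6*s + 2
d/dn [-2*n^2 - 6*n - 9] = -4*n - 6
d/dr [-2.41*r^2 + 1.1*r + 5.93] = 1.1 - 4.82*r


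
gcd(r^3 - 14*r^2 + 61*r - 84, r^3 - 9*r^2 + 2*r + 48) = r - 3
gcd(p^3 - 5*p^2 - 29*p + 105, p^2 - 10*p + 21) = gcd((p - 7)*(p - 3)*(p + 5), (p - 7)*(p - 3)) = p^2 - 10*p + 21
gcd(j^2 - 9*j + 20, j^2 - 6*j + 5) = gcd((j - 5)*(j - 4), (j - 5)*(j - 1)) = j - 5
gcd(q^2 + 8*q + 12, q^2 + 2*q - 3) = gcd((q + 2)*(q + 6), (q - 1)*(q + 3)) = 1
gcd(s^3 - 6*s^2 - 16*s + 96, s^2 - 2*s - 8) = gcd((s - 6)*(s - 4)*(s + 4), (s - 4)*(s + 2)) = s - 4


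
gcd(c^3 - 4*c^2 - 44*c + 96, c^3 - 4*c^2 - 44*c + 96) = c^3 - 4*c^2 - 44*c + 96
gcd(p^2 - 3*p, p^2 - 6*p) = p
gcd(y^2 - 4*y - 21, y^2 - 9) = y + 3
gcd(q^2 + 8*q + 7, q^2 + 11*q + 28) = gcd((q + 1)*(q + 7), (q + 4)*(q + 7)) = q + 7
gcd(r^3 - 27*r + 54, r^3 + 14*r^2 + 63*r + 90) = r + 6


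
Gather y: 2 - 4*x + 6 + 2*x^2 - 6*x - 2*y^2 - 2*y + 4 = 2*x^2 - 10*x - 2*y^2 - 2*y + 12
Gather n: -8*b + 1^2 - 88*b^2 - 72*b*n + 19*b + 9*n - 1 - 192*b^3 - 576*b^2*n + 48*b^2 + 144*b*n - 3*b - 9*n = -192*b^3 - 40*b^2 + 8*b + n*(-576*b^2 + 72*b)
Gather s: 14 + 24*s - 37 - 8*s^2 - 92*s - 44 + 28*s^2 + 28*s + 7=20*s^2 - 40*s - 60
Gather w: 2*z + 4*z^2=4*z^2 + 2*z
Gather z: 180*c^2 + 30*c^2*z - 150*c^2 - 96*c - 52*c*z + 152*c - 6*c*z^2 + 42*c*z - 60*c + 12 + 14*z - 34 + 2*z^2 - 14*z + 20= 30*c^2 - 4*c + z^2*(2 - 6*c) + z*(30*c^2 - 10*c) - 2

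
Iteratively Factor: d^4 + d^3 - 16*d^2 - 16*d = (d + 1)*(d^3 - 16*d) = (d - 4)*(d + 1)*(d^2 + 4*d) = (d - 4)*(d + 1)*(d + 4)*(d)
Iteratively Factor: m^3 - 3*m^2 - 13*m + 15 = (m + 3)*(m^2 - 6*m + 5) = (m - 5)*(m + 3)*(m - 1)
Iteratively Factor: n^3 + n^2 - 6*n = (n - 2)*(n^2 + 3*n) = n*(n - 2)*(n + 3)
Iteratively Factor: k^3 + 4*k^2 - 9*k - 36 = (k - 3)*(k^2 + 7*k + 12) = (k - 3)*(k + 4)*(k + 3)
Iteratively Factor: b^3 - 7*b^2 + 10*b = (b - 2)*(b^2 - 5*b) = b*(b - 2)*(b - 5)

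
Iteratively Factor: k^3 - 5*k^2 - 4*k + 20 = (k - 5)*(k^2 - 4) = (k - 5)*(k - 2)*(k + 2)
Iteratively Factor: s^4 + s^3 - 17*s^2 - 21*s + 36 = (s - 1)*(s^3 + 2*s^2 - 15*s - 36) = (s - 4)*(s - 1)*(s^2 + 6*s + 9) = (s - 4)*(s - 1)*(s + 3)*(s + 3)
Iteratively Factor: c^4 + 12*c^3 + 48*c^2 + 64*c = (c + 4)*(c^3 + 8*c^2 + 16*c) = (c + 4)^2*(c^2 + 4*c) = (c + 4)^3*(c)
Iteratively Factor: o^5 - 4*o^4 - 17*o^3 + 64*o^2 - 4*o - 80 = (o + 4)*(o^4 - 8*o^3 + 15*o^2 + 4*o - 20) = (o - 5)*(o + 4)*(o^3 - 3*o^2 + 4) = (o - 5)*(o - 2)*(o + 4)*(o^2 - o - 2) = (o - 5)*(o - 2)^2*(o + 4)*(o + 1)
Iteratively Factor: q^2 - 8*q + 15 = (q - 5)*(q - 3)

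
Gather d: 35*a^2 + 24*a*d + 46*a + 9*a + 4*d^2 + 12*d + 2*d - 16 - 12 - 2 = 35*a^2 + 55*a + 4*d^2 + d*(24*a + 14) - 30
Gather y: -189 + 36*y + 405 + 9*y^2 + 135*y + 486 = 9*y^2 + 171*y + 702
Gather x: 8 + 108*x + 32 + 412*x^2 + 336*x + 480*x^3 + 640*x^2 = 480*x^3 + 1052*x^2 + 444*x + 40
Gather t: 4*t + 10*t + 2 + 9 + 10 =14*t + 21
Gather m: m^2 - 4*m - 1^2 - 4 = m^2 - 4*m - 5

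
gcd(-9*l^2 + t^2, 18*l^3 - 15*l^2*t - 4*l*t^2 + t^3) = 3*l + t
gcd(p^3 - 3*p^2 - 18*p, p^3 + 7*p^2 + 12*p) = p^2 + 3*p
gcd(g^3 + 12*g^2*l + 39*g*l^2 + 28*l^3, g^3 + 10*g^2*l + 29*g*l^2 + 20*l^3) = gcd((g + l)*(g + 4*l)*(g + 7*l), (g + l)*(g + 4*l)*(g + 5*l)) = g^2 + 5*g*l + 4*l^2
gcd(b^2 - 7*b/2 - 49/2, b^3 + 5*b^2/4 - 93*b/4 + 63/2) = 1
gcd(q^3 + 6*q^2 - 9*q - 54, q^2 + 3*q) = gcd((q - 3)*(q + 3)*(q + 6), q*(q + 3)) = q + 3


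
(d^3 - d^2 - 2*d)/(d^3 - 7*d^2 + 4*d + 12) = d/(d - 6)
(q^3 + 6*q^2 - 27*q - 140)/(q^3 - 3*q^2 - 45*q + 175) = (q + 4)/(q - 5)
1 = 1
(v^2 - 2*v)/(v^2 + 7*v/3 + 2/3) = 3*v*(v - 2)/(3*v^2 + 7*v + 2)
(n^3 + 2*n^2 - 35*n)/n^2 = n + 2 - 35/n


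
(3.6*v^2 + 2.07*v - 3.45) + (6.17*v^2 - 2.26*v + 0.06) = 9.77*v^2 - 0.19*v - 3.39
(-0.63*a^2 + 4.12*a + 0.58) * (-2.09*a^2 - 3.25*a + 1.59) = 1.3167*a^4 - 6.5633*a^3 - 15.6039*a^2 + 4.6658*a + 0.9222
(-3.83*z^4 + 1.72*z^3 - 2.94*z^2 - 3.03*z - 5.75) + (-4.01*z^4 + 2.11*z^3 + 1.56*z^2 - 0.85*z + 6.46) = -7.84*z^4 + 3.83*z^3 - 1.38*z^2 - 3.88*z + 0.71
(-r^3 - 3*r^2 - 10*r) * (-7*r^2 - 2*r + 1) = 7*r^5 + 23*r^4 + 75*r^3 + 17*r^2 - 10*r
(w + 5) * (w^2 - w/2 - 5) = w^3 + 9*w^2/2 - 15*w/2 - 25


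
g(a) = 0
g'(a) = 0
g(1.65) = 0.00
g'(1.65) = 0.00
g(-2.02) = 0.00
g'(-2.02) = 0.00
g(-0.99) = 0.00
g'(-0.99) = 0.00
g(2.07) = 0.00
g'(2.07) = 0.00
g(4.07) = 0.00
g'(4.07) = 0.00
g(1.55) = 0.00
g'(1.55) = 0.00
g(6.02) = 0.00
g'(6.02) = 0.00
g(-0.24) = 0.00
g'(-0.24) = 0.00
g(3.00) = 0.00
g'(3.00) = 0.00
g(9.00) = 0.00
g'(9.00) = 0.00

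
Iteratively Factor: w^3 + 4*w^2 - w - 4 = (w + 1)*(w^2 + 3*w - 4) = (w + 1)*(w + 4)*(w - 1)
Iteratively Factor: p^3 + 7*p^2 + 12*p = (p + 3)*(p^2 + 4*p) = (p + 3)*(p + 4)*(p)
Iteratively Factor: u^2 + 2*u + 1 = (u + 1)*(u + 1)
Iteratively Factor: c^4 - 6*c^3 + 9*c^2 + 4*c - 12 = (c - 3)*(c^3 - 3*c^2 + 4) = (c - 3)*(c - 2)*(c^2 - c - 2) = (c - 3)*(c - 2)^2*(c + 1)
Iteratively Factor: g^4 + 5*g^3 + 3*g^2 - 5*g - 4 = (g + 1)*(g^3 + 4*g^2 - g - 4) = (g - 1)*(g + 1)*(g^2 + 5*g + 4) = (g - 1)*(g + 1)^2*(g + 4)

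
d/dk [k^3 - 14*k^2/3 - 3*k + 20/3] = 3*k^2 - 28*k/3 - 3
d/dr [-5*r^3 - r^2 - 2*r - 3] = -15*r^2 - 2*r - 2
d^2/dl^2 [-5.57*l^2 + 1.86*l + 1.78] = -11.1400000000000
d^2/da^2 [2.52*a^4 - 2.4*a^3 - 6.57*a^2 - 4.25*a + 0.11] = 30.24*a^2 - 14.4*a - 13.14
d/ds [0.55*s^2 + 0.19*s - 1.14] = 1.1*s + 0.19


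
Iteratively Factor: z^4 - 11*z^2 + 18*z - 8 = (z + 4)*(z^3 - 4*z^2 + 5*z - 2) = (z - 2)*(z + 4)*(z^2 - 2*z + 1) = (z - 2)*(z - 1)*(z + 4)*(z - 1)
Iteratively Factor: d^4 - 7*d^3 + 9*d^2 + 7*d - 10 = (d - 1)*(d^3 - 6*d^2 + 3*d + 10) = (d - 1)*(d + 1)*(d^2 - 7*d + 10) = (d - 2)*(d - 1)*(d + 1)*(d - 5)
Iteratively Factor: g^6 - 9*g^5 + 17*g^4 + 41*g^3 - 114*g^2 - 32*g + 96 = (g + 2)*(g^5 - 11*g^4 + 39*g^3 - 37*g^2 - 40*g + 48) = (g - 4)*(g + 2)*(g^4 - 7*g^3 + 11*g^2 + 7*g - 12) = (g - 4)*(g - 3)*(g + 2)*(g^3 - 4*g^2 - g + 4) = (g - 4)*(g - 3)*(g + 1)*(g + 2)*(g^2 - 5*g + 4) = (g - 4)*(g - 3)*(g - 1)*(g + 1)*(g + 2)*(g - 4)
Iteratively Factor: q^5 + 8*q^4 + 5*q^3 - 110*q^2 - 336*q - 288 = (q + 3)*(q^4 + 5*q^3 - 10*q^2 - 80*q - 96) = (q - 4)*(q + 3)*(q^3 + 9*q^2 + 26*q + 24) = (q - 4)*(q + 3)^2*(q^2 + 6*q + 8) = (q - 4)*(q + 2)*(q + 3)^2*(q + 4)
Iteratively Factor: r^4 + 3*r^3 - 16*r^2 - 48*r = (r)*(r^3 + 3*r^2 - 16*r - 48) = r*(r - 4)*(r^2 + 7*r + 12) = r*(r - 4)*(r + 4)*(r + 3)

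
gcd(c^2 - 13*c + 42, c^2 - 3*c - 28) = c - 7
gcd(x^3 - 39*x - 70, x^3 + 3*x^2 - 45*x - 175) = x^2 - 2*x - 35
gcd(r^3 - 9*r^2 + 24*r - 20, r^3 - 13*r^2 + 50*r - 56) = r - 2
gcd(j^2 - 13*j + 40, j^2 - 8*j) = j - 8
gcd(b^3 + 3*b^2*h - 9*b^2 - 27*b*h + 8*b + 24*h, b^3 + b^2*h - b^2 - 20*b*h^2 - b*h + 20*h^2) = b - 1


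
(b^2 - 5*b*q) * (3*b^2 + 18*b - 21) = 3*b^4 - 15*b^3*q + 18*b^3 - 90*b^2*q - 21*b^2 + 105*b*q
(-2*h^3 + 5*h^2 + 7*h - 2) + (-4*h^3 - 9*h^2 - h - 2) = -6*h^3 - 4*h^2 + 6*h - 4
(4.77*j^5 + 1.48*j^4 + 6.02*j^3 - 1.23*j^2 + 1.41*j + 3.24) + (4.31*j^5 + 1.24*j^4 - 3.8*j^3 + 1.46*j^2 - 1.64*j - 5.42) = 9.08*j^5 + 2.72*j^4 + 2.22*j^3 + 0.23*j^2 - 0.23*j - 2.18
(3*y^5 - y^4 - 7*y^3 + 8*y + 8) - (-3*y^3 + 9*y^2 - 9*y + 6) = 3*y^5 - y^4 - 4*y^3 - 9*y^2 + 17*y + 2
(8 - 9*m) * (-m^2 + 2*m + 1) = 9*m^3 - 26*m^2 + 7*m + 8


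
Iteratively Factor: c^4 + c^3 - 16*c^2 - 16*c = (c)*(c^3 + c^2 - 16*c - 16) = c*(c + 4)*(c^2 - 3*c - 4) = c*(c + 1)*(c + 4)*(c - 4)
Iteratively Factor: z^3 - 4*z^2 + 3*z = (z - 1)*(z^2 - 3*z) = z*(z - 1)*(z - 3)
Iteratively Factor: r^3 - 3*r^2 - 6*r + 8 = (r - 4)*(r^2 + r - 2) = (r - 4)*(r - 1)*(r + 2)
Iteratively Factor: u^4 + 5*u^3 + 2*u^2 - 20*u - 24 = (u + 2)*(u^3 + 3*u^2 - 4*u - 12) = (u + 2)*(u + 3)*(u^2 - 4) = (u + 2)^2*(u + 3)*(u - 2)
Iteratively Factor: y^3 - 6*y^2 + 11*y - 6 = (y - 1)*(y^2 - 5*y + 6) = (y - 3)*(y - 1)*(y - 2)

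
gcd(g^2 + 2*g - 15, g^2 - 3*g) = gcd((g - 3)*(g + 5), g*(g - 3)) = g - 3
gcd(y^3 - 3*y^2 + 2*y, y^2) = y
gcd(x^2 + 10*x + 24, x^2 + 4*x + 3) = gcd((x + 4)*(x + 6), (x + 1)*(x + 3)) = 1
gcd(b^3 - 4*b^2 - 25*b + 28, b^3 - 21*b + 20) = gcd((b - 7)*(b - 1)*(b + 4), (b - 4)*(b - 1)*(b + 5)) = b - 1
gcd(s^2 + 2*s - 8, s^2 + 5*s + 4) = s + 4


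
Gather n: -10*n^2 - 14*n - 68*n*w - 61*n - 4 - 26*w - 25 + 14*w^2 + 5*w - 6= -10*n^2 + n*(-68*w - 75) + 14*w^2 - 21*w - 35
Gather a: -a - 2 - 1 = -a - 3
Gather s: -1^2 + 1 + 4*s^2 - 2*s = 4*s^2 - 2*s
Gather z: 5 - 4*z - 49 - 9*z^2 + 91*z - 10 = -9*z^2 + 87*z - 54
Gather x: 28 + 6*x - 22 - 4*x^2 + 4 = -4*x^2 + 6*x + 10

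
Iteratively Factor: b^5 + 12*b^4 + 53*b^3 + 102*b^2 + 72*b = (b + 2)*(b^4 + 10*b^3 + 33*b^2 + 36*b) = b*(b + 2)*(b^3 + 10*b^2 + 33*b + 36) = b*(b + 2)*(b + 3)*(b^2 + 7*b + 12) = b*(b + 2)*(b + 3)*(b + 4)*(b + 3)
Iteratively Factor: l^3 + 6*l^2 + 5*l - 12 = (l - 1)*(l^2 + 7*l + 12) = (l - 1)*(l + 4)*(l + 3)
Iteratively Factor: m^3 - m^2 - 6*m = (m - 3)*(m^2 + 2*m) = (m - 3)*(m + 2)*(m)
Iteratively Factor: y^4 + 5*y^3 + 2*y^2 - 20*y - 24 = (y + 2)*(y^3 + 3*y^2 - 4*y - 12) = (y + 2)*(y + 3)*(y^2 - 4) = (y + 2)^2*(y + 3)*(y - 2)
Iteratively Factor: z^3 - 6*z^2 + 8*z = (z - 4)*(z^2 - 2*z) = (z - 4)*(z - 2)*(z)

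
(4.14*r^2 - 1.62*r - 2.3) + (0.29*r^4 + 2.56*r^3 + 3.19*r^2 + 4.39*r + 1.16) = 0.29*r^4 + 2.56*r^3 + 7.33*r^2 + 2.77*r - 1.14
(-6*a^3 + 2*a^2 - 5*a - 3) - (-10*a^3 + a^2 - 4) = 4*a^3 + a^2 - 5*a + 1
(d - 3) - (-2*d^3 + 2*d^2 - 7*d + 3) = 2*d^3 - 2*d^2 + 8*d - 6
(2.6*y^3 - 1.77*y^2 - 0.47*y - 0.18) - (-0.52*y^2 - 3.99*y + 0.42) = 2.6*y^3 - 1.25*y^2 + 3.52*y - 0.6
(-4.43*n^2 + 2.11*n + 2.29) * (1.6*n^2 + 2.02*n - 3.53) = -7.088*n^4 - 5.5726*n^3 + 23.5641*n^2 - 2.8225*n - 8.0837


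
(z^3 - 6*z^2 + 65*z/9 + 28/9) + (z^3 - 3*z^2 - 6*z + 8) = 2*z^3 - 9*z^2 + 11*z/9 + 100/9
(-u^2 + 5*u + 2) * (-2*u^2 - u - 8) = 2*u^4 - 9*u^3 - u^2 - 42*u - 16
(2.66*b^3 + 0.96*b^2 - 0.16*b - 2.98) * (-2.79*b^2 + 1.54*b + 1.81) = -7.4214*b^5 + 1.418*b^4 + 6.7394*b^3 + 9.8054*b^2 - 4.8788*b - 5.3938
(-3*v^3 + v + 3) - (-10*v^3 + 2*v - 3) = 7*v^3 - v + 6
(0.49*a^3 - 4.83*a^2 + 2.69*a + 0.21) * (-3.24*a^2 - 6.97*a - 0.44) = -1.5876*a^5 + 12.2339*a^4 + 24.7339*a^3 - 17.3045*a^2 - 2.6473*a - 0.0924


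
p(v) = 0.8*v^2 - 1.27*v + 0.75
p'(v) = 1.6*v - 1.27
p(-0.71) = 2.05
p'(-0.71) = -2.41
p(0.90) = 0.26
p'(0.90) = 0.17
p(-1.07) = 3.02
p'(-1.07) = -2.98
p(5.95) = 21.52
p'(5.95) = 8.25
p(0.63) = 0.27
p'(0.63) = -0.26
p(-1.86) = 5.88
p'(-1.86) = -4.25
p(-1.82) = 5.71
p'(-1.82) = -4.18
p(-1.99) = 6.45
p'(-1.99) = -4.45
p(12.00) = 100.71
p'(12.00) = 17.93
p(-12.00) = 131.19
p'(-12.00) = -20.47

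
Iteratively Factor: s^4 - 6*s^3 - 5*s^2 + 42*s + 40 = (s - 5)*(s^3 - s^2 - 10*s - 8) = (s - 5)*(s + 2)*(s^2 - 3*s - 4) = (s - 5)*(s + 1)*(s + 2)*(s - 4)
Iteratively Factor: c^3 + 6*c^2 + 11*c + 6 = (c + 2)*(c^2 + 4*c + 3) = (c + 2)*(c + 3)*(c + 1)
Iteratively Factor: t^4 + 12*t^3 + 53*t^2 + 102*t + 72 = (t + 3)*(t^3 + 9*t^2 + 26*t + 24) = (t + 3)*(t + 4)*(t^2 + 5*t + 6) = (t + 2)*(t + 3)*(t + 4)*(t + 3)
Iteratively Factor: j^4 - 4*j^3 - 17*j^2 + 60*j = (j - 5)*(j^3 + j^2 - 12*j) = (j - 5)*(j + 4)*(j^2 - 3*j) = j*(j - 5)*(j + 4)*(j - 3)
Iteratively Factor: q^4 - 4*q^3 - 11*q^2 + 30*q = (q - 2)*(q^3 - 2*q^2 - 15*q) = (q - 2)*(q + 3)*(q^2 - 5*q) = q*(q - 2)*(q + 3)*(q - 5)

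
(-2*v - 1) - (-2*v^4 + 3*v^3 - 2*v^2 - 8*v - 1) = 2*v^4 - 3*v^3 + 2*v^2 + 6*v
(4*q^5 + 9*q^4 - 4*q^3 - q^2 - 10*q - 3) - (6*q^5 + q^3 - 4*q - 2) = -2*q^5 + 9*q^4 - 5*q^3 - q^2 - 6*q - 1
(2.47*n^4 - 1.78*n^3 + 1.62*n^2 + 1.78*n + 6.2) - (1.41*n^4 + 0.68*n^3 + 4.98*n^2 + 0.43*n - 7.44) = 1.06*n^4 - 2.46*n^3 - 3.36*n^2 + 1.35*n + 13.64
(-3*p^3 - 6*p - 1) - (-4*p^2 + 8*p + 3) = -3*p^3 + 4*p^2 - 14*p - 4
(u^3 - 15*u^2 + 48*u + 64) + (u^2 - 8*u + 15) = u^3 - 14*u^2 + 40*u + 79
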